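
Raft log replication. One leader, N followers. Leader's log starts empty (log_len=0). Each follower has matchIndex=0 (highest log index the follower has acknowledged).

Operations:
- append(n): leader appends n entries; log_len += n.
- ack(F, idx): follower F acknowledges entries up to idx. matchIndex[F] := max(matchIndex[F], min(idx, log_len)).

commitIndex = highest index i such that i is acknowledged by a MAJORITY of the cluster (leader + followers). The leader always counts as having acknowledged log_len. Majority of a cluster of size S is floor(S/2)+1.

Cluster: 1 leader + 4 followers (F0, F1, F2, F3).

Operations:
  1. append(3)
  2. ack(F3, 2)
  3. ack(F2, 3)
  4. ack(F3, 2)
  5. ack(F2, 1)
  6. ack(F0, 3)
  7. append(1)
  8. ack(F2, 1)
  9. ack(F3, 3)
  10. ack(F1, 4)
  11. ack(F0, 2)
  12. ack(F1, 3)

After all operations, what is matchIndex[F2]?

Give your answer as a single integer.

Answer: 3

Derivation:
Op 1: append 3 -> log_len=3
Op 2: F3 acks idx 2 -> match: F0=0 F1=0 F2=0 F3=2; commitIndex=0
Op 3: F2 acks idx 3 -> match: F0=0 F1=0 F2=3 F3=2; commitIndex=2
Op 4: F3 acks idx 2 -> match: F0=0 F1=0 F2=3 F3=2; commitIndex=2
Op 5: F2 acks idx 1 -> match: F0=0 F1=0 F2=3 F3=2; commitIndex=2
Op 6: F0 acks idx 3 -> match: F0=3 F1=0 F2=3 F3=2; commitIndex=3
Op 7: append 1 -> log_len=4
Op 8: F2 acks idx 1 -> match: F0=3 F1=0 F2=3 F3=2; commitIndex=3
Op 9: F3 acks idx 3 -> match: F0=3 F1=0 F2=3 F3=3; commitIndex=3
Op 10: F1 acks idx 4 -> match: F0=3 F1=4 F2=3 F3=3; commitIndex=3
Op 11: F0 acks idx 2 -> match: F0=3 F1=4 F2=3 F3=3; commitIndex=3
Op 12: F1 acks idx 3 -> match: F0=3 F1=4 F2=3 F3=3; commitIndex=3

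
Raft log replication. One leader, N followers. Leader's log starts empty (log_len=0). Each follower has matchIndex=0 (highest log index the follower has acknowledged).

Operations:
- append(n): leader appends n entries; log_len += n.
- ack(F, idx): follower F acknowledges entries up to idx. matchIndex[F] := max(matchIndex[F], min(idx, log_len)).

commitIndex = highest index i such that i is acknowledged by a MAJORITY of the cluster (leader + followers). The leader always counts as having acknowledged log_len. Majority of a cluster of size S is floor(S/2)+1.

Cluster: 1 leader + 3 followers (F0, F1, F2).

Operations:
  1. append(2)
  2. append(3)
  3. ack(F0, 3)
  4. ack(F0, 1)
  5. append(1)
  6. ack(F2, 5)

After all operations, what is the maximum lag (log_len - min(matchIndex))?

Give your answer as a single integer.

Answer: 6

Derivation:
Op 1: append 2 -> log_len=2
Op 2: append 3 -> log_len=5
Op 3: F0 acks idx 3 -> match: F0=3 F1=0 F2=0; commitIndex=0
Op 4: F0 acks idx 1 -> match: F0=3 F1=0 F2=0; commitIndex=0
Op 5: append 1 -> log_len=6
Op 6: F2 acks idx 5 -> match: F0=3 F1=0 F2=5; commitIndex=3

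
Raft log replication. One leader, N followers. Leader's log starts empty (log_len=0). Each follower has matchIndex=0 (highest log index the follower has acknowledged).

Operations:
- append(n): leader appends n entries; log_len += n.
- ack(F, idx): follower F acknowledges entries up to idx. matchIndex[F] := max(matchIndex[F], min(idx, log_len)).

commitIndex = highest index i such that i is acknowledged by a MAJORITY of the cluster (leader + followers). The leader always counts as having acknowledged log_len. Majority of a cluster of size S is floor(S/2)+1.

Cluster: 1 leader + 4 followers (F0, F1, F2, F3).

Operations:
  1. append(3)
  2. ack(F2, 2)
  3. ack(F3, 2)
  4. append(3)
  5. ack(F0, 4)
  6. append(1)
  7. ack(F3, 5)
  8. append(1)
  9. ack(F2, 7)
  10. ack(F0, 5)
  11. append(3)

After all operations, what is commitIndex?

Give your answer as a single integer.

Answer: 5

Derivation:
Op 1: append 3 -> log_len=3
Op 2: F2 acks idx 2 -> match: F0=0 F1=0 F2=2 F3=0; commitIndex=0
Op 3: F3 acks idx 2 -> match: F0=0 F1=0 F2=2 F3=2; commitIndex=2
Op 4: append 3 -> log_len=6
Op 5: F0 acks idx 4 -> match: F0=4 F1=0 F2=2 F3=2; commitIndex=2
Op 6: append 1 -> log_len=7
Op 7: F3 acks idx 5 -> match: F0=4 F1=0 F2=2 F3=5; commitIndex=4
Op 8: append 1 -> log_len=8
Op 9: F2 acks idx 7 -> match: F0=4 F1=0 F2=7 F3=5; commitIndex=5
Op 10: F0 acks idx 5 -> match: F0=5 F1=0 F2=7 F3=5; commitIndex=5
Op 11: append 3 -> log_len=11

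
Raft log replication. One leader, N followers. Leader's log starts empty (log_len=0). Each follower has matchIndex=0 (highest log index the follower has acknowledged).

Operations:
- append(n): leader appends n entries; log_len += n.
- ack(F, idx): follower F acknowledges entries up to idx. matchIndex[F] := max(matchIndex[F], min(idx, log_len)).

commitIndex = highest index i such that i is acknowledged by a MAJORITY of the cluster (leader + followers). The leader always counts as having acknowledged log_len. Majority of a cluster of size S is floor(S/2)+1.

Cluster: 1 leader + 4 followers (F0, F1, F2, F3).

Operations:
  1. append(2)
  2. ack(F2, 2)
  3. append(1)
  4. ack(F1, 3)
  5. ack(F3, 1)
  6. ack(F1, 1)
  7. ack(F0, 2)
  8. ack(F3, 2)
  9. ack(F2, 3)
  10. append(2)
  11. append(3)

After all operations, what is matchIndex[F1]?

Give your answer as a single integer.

Answer: 3

Derivation:
Op 1: append 2 -> log_len=2
Op 2: F2 acks idx 2 -> match: F0=0 F1=0 F2=2 F3=0; commitIndex=0
Op 3: append 1 -> log_len=3
Op 4: F1 acks idx 3 -> match: F0=0 F1=3 F2=2 F3=0; commitIndex=2
Op 5: F3 acks idx 1 -> match: F0=0 F1=3 F2=2 F3=1; commitIndex=2
Op 6: F1 acks idx 1 -> match: F0=0 F1=3 F2=2 F3=1; commitIndex=2
Op 7: F0 acks idx 2 -> match: F0=2 F1=3 F2=2 F3=1; commitIndex=2
Op 8: F3 acks idx 2 -> match: F0=2 F1=3 F2=2 F3=2; commitIndex=2
Op 9: F2 acks idx 3 -> match: F0=2 F1=3 F2=3 F3=2; commitIndex=3
Op 10: append 2 -> log_len=5
Op 11: append 3 -> log_len=8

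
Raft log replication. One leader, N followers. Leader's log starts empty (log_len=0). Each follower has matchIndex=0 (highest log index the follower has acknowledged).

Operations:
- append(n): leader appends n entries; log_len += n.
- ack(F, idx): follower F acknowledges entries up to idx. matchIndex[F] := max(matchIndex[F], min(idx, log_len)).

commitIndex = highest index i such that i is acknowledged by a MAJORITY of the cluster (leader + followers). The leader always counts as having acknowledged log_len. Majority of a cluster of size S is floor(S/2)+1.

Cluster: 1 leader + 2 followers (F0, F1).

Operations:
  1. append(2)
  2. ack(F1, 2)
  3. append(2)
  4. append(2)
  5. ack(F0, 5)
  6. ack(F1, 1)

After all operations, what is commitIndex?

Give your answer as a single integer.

Op 1: append 2 -> log_len=2
Op 2: F1 acks idx 2 -> match: F0=0 F1=2; commitIndex=2
Op 3: append 2 -> log_len=4
Op 4: append 2 -> log_len=6
Op 5: F0 acks idx 5 -> match: F0=5 F1=2; commitIndex=5
Op 6: F1 acks idx 1 -> match: F0=5 F1=2; commitIndex=5

Answer: 5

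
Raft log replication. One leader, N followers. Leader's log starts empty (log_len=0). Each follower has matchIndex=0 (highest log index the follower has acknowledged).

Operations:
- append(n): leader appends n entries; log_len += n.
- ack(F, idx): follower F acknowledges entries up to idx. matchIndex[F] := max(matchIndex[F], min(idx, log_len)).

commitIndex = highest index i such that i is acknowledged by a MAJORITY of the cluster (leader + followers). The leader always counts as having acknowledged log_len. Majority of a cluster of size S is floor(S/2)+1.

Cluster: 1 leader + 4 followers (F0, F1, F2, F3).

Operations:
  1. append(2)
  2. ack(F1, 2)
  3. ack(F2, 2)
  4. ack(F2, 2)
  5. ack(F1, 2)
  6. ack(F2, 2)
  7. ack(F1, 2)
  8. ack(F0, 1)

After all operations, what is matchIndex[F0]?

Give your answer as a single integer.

Op 1: append 2 -> log_len=2
Op 2: F1 acks idx 2 -> match: F0=0 F1=2 F2=0 F3=0; commitIndex=0
Op 3: F2 acks idx 2 -> match: F0=0 F1=2 F2=2 F3=0; commitIndex=2
Op 4: F2 acks idx 2 -> match: F0=0 F1=2 F2=2 F3=0; commitIndex=2
Op 5: F1 acks idx 2 -> match: F0=0 F1=2 F2=2 F3=0; commitIndex=2
Op 6: F2 acks idx 2 -> match: F0=0 F1=2 F2=2 F3=0; commitIndex=2
Op 7: F1 acks idx 2 -> match: F0=0 F1=2 F2=2 F3=0; commitIndex=2
Op 8: F0 acks idx 1 -> match: F0=1 F1=2 F2=2 F3=0; commitIndex=2

Answer: 1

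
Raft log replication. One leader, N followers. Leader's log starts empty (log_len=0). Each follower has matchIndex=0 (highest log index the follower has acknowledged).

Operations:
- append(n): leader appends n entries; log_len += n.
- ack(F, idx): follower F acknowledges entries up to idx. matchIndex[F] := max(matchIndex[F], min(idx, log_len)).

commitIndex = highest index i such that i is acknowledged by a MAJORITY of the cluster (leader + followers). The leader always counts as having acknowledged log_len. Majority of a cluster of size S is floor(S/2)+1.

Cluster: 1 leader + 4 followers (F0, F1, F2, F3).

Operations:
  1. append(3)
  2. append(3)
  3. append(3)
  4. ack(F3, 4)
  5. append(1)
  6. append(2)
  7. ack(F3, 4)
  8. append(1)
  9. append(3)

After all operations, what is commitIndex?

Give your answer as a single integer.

Op 1: append 3 -> log_len=3
Op 2: append 3 -> log_len=6
Op 3: append 3 -> log_len=9
Op 4: F3 acks idx 4 -> match: F0=0 F1=0 F2=0 F3=4; commitIndex=0
Op 5: append 1 -> log_len=10
Op 6: append 2 -> log_len=12
Op 7: F3 acks idx 4 -> match: F0=0 F1=0 F2=0 F3=4; commitIndex=0
Op 8: append 1 -> log_len=13
Op 9: append 3 -> log_len=16

Answer: 0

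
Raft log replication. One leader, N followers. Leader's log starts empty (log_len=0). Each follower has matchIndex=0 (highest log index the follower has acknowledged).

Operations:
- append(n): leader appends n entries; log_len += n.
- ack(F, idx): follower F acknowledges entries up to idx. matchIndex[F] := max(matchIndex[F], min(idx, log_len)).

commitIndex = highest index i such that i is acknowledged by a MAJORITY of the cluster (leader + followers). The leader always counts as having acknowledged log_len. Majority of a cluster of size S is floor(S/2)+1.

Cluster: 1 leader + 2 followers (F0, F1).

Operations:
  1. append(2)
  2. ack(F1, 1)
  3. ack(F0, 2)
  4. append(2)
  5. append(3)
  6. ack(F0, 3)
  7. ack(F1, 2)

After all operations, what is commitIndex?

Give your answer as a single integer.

Answer: 3

Derivation:
Op 1: append 2 -> log_len=2
Op 2: F1 acks idx 1 -> match: F0=0 F1=1; commitIndex=1
Op 3: F0 acks idx 2 -> match: F0=2 F1=1; commitIndex=2
Op 4: append 2 -> log_len=4
Op 5: append 3 -> log_len=7
Op 6: F0 acks idx 3 -> match: F0=3 F1=1; commitIndex=3
Op 7: F1 acks idx 2 -> match: F0=3 F1=2; commitIndex=3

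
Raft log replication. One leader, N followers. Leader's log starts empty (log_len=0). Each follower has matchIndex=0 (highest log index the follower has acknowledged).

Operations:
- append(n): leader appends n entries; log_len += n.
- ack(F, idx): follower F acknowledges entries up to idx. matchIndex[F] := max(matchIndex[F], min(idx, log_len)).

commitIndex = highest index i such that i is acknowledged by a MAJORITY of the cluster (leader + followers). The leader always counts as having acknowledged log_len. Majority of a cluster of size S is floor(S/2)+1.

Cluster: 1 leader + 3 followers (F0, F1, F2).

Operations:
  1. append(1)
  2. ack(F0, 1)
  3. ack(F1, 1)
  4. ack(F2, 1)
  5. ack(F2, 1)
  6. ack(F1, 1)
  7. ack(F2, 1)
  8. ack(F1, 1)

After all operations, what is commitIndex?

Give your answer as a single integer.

Op 1: append 1 -> log_len=1
Op 2: F0 acks idx 1 -> match: F0=1 F1=0 F2=0; commitIndex=0
Op 3: F1 acks idx 1 -> match: F0=1 F1=1 F2=0; commitIndex=1
Op 4: F2 acks idx 1 -> match: F0=1 F1=1 F2=1; commitIndex=1
Op 5: F2 acks idx 1 -> match: F0=1 F1=1 F2=1; commitIndex=1
Op 6: F1 acks idx 1 -> match: F0=1 F1=1 F2=1; commitIndex=1
Op 7: F2 acks idx 1 -> match: F0=1 F1=1 F2=1; commitIndex=1
Op 8: F1 acks idx 1 -> match: F0=1 F1=1 F2=1; commitIndex=1

Answer: 1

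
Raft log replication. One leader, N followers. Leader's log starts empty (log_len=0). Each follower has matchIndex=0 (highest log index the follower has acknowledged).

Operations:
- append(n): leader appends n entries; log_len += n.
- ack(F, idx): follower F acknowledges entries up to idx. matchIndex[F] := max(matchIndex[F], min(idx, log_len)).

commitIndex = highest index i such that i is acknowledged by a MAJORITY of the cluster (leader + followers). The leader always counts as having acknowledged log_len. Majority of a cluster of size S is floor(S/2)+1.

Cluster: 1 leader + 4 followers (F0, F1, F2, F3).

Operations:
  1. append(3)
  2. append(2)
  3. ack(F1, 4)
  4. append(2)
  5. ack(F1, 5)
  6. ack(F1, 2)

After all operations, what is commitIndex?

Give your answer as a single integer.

Answer: 0

Derivation:
Op 1: append 3 -> log_len=3
Op 2: append 2 -> log_len=5
Op 3: F1 acks idx 4 -> match: F0=0 F1=4 F2=0 F3=0; commitIndex=0
Op 4: append 2 -> log_len=7
Op 5: F1 acks idx 5 -> match: F0=0 F1=5 F2=0 F3=0; commitIndex=0
Op 6: F1 acks idx 2 -> match: F0=0 F1=5 F2=0 F3=0; commitIndex=0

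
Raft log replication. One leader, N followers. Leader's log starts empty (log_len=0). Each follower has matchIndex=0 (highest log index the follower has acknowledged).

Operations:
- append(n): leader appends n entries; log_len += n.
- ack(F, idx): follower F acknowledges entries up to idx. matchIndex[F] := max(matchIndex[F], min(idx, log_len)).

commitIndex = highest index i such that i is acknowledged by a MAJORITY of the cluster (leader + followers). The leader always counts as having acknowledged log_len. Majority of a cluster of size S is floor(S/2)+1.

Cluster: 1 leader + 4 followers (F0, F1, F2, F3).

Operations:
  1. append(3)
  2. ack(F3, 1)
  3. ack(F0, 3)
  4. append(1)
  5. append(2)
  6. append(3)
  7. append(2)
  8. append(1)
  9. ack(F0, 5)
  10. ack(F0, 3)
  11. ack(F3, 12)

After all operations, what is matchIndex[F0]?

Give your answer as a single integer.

Answer: 5

Derivation:
Op 1: append 3 -> log_len=3
Op 2: F3 acks idx 1 -> match: F0=0 F1=0 F2=0 F3=1; commitIndex=0
Op 3: F0 acks idx 3 -> match: F0=3 F1=0 F2=0 F3=1; commitIndex=1
Op 4: append 1 -> log_len=4
Op 5: append 2 -> log_len=6
Op 6: append 3 -> log_len=9
Op 7: append 2 -> log_len=11
Op 8: append 1 -> log_len=12
Op 9: F0 acks idx 5 -> match: F0=5 F1=0 F2=0 F3=1; commitIndex=1
Op 10: F0 acks idx 3 -> match: F0=5 F1=0 F2=0 F3=1; commitIndex=1
Op 11: F3 acks idx 12 -> match: F0=5 F1=0 F2=0 F3=12; commitIndex=5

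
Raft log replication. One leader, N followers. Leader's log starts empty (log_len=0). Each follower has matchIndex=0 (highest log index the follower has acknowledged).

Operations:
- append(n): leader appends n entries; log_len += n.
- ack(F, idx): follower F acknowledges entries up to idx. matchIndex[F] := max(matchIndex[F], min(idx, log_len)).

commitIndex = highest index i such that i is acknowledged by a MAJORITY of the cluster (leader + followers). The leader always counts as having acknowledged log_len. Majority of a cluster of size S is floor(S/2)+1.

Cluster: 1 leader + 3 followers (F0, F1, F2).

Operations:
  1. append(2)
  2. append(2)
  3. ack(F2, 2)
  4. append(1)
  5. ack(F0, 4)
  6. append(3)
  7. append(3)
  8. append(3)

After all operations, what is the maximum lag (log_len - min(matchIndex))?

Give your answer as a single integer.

Answer: 14

Derivation:
Op 1: append 2 -> log_len=2
Op 2: append 2 -> log_len=4
Op 3: F2 acks idx 2 -> match: F0=0 F1=0 F2=2; commitIndex=0
Op 4: append 1 -> log_len=5
Op 5: F0 acks idx 4 -> match: F0=4 F1=0 F2=2; commitIndex=2
Op 6: append 3 -> log_len=8
Op 7: append 3 -> log_len=11
Op 8: append 3 -> log_len=14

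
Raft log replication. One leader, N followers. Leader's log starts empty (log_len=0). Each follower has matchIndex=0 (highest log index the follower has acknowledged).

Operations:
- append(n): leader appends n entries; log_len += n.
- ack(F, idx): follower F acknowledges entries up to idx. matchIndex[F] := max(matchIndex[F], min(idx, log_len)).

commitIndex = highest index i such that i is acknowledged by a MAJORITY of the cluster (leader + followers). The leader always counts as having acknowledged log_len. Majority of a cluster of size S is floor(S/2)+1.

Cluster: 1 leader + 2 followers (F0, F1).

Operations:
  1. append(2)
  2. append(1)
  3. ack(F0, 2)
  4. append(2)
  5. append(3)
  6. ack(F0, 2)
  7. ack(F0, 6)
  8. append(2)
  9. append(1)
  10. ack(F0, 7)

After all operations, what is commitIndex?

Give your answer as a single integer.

Op 1: append 2 -> log_len=2
Op 2: append 1 -> log_len=3
Op 3: F0 acks idx 2 -> match: F0=2 F1=0; commitIndex=2
Op 4: append 2 -> log_len=5
Op 5: append 3 -> log_len=8
Op 6: F0 acks idx 2 -> match: F0=2 F1=0; commitIndex=2
Op 7: F0 acks idx 6 -> match: F0=6 F1=0; commitIndex=6
Op 8: append 2 -> log_len=10
Op 9: append 1 -> log_len=11
Op 10: F0 acks idx 7 -> match: F0=7 F1=0; commitIndex=7

Answer: 7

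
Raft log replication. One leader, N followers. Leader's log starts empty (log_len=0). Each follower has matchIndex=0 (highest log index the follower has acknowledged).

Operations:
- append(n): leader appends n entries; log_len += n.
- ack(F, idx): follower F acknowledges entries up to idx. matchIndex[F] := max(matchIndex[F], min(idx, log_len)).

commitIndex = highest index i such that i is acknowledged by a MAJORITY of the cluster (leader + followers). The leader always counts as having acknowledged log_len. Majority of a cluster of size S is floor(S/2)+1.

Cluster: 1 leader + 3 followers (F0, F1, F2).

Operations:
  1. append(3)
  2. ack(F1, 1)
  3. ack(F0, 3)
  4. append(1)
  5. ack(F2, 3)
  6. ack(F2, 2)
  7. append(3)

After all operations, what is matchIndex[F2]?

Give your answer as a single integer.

Op 1: append 3 -> log_len=3
Op 2: F1 acks idx 1 -> match: F0=0 F1=1 F2=0; commitIndex=0
Op 3: F0 acks idx 3 -> match: F0=3 F1=1 F2=0; commitIndex=1
Op 4: append 1 -> log_len=4
Op 5: F2 acks idx 3 -> match: F0=3 F1=1 F2=3; commitIndex=3
Op 6: F2 acks idx 2 -> match: F0=3 F1=1 F2=3; commitIndex=3
Op 7: append 3 -> log_len=7

Answer: 3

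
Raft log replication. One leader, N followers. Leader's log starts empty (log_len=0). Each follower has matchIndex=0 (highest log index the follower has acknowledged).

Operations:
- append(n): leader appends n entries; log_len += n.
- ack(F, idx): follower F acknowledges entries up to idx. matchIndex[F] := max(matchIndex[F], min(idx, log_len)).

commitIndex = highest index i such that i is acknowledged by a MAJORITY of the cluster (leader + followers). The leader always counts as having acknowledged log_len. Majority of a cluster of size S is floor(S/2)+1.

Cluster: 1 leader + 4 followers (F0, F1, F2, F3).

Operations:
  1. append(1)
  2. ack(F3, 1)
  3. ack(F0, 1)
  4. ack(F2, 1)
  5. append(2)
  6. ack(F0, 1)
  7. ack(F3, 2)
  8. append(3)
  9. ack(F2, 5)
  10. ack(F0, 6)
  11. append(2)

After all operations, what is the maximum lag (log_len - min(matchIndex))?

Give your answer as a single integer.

Op 1: append 1 -> log_len=1
Op 2: F3 acks idx 1 -> match: F0=0 F1=0 F2=0 F3=1; commitIndex=0
Op 3: F0 acks idx 1 -> match: F0=1 F1=0 F2=0 F3=1; commitIndex=1
Op 4: F2 acks idx 1 -> match: F0=1 F1=0 F2=1 F3=1; commitIndex=1
Op 5: append 2 -> log_len=3
Op 6: F0 acks idx 1 -> match: F0=1 F1=0 F2=1 F3=1; commitIndex=1
Op 7: F3 acks idx 2 -> match: F0=1 F1=0 F2=1 F3=2; commitIndex=1
Op 8: append 3 -> log_len=6
Op 9: F2 acks idx 5 -> match: F0=1 F1=0 F2=5 F3=2; commitIndex=2
Op 10: F0 acks idx 6 -> match: F0=6 F1=0 F2=5 F3=2; commitIndex=5
Op 11: append 2 -> log_len=8

Answer: 8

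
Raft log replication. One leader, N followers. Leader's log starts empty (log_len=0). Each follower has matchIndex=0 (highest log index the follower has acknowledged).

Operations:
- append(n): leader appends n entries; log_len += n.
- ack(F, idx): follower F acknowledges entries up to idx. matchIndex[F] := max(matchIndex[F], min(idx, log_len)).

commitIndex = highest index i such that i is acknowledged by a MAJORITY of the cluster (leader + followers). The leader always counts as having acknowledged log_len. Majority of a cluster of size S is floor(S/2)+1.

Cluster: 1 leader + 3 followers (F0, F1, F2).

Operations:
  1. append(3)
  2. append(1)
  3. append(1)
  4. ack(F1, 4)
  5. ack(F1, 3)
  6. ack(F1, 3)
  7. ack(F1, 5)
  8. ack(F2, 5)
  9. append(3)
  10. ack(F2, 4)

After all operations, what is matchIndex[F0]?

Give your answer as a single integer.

Op 1: append 3 -> log_len=3
Op 2: append 1 -> log_len=4
Op 3: append 1 -> log_len=5
Op 4: F1 acks idx 4 -> match: F0=0 F1=4 F2=0; commitIndex=0
Op 5: F1 acks idx 3 -> match: F0=0 F1=4 F2=0; commitIndex=0
Op 6: F1 acks idx 3 -> match: F0=0 F1=4 F2=0; commitIndex=0
Op 7: F1 acks idx 5 -> match: F0=0 F1=5 F2=0; commitIndex=0
Op 8: F2 acks idx 5 -> match: F0=0 F1=5 F2=5; commitIndex=5
Op 9: append 3 -> log_len=8
Op 10: F2 acks idx 4 -> match: F0=0 F1=5 F2=5; commitIndex=5

Answer: 0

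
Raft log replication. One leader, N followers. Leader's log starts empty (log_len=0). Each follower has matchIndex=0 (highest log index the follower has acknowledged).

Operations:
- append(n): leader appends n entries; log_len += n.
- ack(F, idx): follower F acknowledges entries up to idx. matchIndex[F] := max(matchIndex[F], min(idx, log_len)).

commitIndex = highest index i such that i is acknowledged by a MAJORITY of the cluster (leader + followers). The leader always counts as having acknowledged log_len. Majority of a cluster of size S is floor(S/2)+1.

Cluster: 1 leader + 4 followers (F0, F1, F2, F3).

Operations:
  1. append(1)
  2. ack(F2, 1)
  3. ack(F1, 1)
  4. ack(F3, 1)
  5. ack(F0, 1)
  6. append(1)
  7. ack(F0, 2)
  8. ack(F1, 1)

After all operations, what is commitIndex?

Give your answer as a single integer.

Op 1: append 1 -> log_len=1
Op 2: F2 acks idx 1 -> match: F0=0 F1=0 F2=1 F3=0; commitIndex=0
Op 3: F1 acks idx 1 -> match: F0=0 F1=1 F2=1 F3=0; commitIndex=1
Op 4: F3 acks idx 1 -> match: F0=0 F1=1 F2=1 F3=1; commitIndex=1
Op 5: F0 acks idx 1 -> match: F0=1 F1=1 F2=1 F3=1; commitIndex=1
Op 6: append 1 -> log_len=2
Op 7: F0 acks idx 2 -> match: F0=2 F1=1 F2=1 F3=1; commitIndex=1
Op 8: F1 acks idx 1 -> match: F0=2 F1=1 F2=1 F3=1; commitIndex=1

Answer: 1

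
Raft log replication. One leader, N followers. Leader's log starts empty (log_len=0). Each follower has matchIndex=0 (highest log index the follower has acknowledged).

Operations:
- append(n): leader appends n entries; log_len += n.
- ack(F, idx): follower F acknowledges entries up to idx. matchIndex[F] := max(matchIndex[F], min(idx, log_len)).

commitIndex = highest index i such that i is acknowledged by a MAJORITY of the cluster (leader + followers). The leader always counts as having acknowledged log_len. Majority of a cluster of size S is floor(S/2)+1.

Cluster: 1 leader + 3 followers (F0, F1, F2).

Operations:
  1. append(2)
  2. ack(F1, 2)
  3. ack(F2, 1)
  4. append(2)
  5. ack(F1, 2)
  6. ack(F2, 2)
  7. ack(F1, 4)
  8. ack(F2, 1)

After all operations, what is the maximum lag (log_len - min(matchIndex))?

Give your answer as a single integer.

Op 1: append 2 -> log_len=2
Op 2: F1 acks idx 2 -> match: F0=0 F1=2 F2=0; commitIndex=0
Op 3: F2 acks idx 1 -> match: F0=0 F1=2 F2=1; commitIndex=1
Op 4: append 2 -> log_len=4
Op 5: F1 acks idx 2 -> match: F0=0 F1=2 F2=1; commitIndex=1
Op 6: F2 acks idx 2 -> match: F0=0 F1=2 F2=2; commitIndex=2
Op 7: F1 acks idx 4 -> match: F0=0 F1=4 F2=2; commitIndex=2
Op 8: F2 acks idx 1 -> match: F0=0 F1=4 F2=2; commitIndex=2

Answer: 4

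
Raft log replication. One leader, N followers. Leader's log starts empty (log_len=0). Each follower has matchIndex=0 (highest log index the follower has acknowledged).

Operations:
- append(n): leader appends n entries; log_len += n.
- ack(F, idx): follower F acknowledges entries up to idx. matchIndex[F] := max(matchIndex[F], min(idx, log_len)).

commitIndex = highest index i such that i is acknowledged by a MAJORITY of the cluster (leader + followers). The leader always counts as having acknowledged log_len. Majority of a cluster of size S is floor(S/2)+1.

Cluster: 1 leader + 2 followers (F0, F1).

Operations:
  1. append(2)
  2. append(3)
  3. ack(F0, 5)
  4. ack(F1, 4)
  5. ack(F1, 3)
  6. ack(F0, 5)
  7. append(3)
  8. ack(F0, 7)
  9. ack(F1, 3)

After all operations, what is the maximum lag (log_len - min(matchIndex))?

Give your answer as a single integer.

Op 1: append 2 -> log_len=2
Op 2: append 3 -> log_len=5
Op 3: F0 acks idx 5 -> match: F0=5 F1=0; commitIndex=5
Op 4: F1 acks idx 4 -> match: F0=5 F1=4; commitIndex=5
Op 5: F1 acks idx 3 -> match: F0=5 F1=4; commitIndex=5
Op 6: F0 acks idx 5 -> match: F0=5 F1=4; commitIndex=5
Op 7: append 3 -> log_len=8
Op 8: F0 acks idx 7 -> match: F0=7 F1=4; commitIndex=7
Op 9: F1 acks idx 3 -> match: F0=7 F1=4; commitIndex=7

Answer: 4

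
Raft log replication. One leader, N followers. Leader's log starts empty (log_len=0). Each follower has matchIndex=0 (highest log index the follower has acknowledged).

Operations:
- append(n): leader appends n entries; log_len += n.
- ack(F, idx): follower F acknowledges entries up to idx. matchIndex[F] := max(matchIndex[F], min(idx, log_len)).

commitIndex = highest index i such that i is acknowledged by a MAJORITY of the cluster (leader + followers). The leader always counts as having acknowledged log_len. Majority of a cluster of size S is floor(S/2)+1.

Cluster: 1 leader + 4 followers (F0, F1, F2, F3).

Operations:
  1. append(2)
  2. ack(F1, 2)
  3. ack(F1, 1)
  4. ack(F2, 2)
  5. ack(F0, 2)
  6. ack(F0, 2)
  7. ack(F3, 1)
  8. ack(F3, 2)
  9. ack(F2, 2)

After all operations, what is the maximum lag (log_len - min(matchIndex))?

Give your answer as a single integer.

Op 1: append 2 -> log_len=2
Op 2: F1 acks idx 2 -> match: F0=0 F1=2 F2=0 F3=0; commitIndex=0
Op 3: F1 acks idx 1 -> match: F0=0 F1=2 F2=0 F3=0; commitIndex=0
Op 4: F2 acks idx 2 -> match: F0=0 F1=2 F2=2 F3=0; commitIndex=2
Op 5: F0 acks idx 2 -> match: F0=2 F1=2 F2=2 F3=0; commitIndex=2
Op 6: F0 acks idx 2 -> match: F0=2 F1=2 F2=2 F3=0; commitIndex=2
Op 7: F3 acks idx 1 -> match: F0=2 F1=2 F2=2 F3=1; commitIndex=2
Op 8: F3 acks idx 2 -> match: F0=2 F1=2 F2=2 F3=2; commitIndex=2
Op 9: F2 acks idx 2 -> match: F0=2 F1=2 F2=2 F3=2; commitIndex=2

Answer: 0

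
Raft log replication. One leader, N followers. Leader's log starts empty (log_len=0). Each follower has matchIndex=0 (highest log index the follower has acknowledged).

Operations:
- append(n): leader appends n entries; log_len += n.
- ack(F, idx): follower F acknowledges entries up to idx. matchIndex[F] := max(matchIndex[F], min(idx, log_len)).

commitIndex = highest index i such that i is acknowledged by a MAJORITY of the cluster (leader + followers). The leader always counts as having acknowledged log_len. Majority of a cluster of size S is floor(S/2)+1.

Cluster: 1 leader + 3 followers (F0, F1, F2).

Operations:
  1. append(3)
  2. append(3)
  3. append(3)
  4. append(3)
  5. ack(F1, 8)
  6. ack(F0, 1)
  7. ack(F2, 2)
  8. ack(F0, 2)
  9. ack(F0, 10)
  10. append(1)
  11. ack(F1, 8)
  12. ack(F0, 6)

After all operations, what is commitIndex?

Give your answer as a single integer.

Op 1: append 3 -> log_len=3
Op 2: append 3 -> log_len=6
Op 3: append 3 -> log_len=9
Op 4: append 3 -> log_len=12
Op 5: F1 acks idx 8 -> match: F0=0 F1=8 F2=0; commitIndex=0
Op 6: F0 acks idx 1 -> match: F0=1 F1=8 F2=0; commitIndex=1
Op 7: F2 acks idx 2 -> match: F0=1 F1=8 F2=2; commitIndex=2
Op 8: F0 acks idx 2 -> match: F0=2 F1=8 F2=2; commitIndex=2
Op 9: F0 acks idx 10 -> match: F0=10 F1=8 F2=2; commitIndex=8
Op 10: append 1 -> log_len=13
Op 11: F1 acks idx 8 -> match: F0=10 F1=8 F2=2; commitIndex=8
Op 12: F0 acks idx 6 -> match: F0=10 F1=8 F2=2; commitIndex=8

Answer: 8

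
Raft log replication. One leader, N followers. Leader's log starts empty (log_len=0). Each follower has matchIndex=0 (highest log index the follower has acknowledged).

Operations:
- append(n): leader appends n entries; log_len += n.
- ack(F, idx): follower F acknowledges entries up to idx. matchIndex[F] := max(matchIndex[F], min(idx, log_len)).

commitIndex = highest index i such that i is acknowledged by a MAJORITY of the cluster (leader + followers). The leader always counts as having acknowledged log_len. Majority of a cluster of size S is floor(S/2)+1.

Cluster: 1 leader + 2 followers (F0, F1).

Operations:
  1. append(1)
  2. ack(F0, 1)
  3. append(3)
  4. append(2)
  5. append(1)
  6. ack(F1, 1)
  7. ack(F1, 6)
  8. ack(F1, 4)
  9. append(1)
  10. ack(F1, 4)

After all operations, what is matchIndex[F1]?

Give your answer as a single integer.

Op 1: append 1 -> log_len=1
Op 2: F0 acks idx 1 -> match: F0=1 F1=0; commitIndex=1
Op 3: append 3 -> log_len=4
Op 4: append 2 -> log_len=6
Op 5: append 1 -> log_len=7
Op 6: F1 acks idx 1 -> match: F0=1 F1=1; commitIndex=1
Op 7: F1 acks idx 6 -> match: F0=1 F1=6; commitIndex=6
Op 8: F1 acks idx 4 -> match: F0=1 F1=6; commitIndex=6
Op 9: append 1 -> log_len=8
Op 10: F1 acks idx 4 -> match: F0=1 F1=6; commitIndex=6

Answer: 6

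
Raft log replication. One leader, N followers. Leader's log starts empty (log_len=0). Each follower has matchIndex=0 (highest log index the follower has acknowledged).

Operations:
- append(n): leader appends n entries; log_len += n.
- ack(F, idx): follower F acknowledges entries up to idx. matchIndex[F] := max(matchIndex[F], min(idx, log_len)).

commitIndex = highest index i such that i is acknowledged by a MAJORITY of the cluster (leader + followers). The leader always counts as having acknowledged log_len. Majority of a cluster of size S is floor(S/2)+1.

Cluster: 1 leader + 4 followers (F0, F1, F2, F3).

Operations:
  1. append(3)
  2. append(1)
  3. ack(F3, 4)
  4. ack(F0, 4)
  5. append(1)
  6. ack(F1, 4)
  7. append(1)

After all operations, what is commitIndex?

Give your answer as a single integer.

Answer: 4

Derivation:
Op 1: append 3 -> log_len=3
Op 2: append 1 -> log_len=4
Op 3: F3 acks idx 4 -> match: F0=0 F1=0 F2=0 F3=4; commitIndex=0
Op 4: F0 acks idx 4 -> match: F0=4 F1=0 F2=0 F3=4; commitIndex=4
Op 5: append 1 -> log_len=5
Op 6: F1 acks idx 4 -> match: F0=4 F1=4 F2=0 F3=4; commitIndex=4
Op 7: append 1 -> log_len=6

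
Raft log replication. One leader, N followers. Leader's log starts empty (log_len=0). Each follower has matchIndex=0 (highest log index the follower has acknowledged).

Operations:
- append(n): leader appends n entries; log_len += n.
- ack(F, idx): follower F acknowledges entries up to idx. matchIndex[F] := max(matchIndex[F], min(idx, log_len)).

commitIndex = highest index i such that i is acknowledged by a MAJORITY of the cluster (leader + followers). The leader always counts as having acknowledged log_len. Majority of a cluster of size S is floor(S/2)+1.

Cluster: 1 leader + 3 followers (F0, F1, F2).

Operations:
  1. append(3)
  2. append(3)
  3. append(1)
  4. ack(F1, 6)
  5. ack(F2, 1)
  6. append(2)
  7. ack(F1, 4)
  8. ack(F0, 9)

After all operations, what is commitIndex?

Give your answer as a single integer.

Op 1: append 3 -> log_len=3
Op 2: append 3 -> log_len=6
Op 3: append 1 -> log_len=7
Op 4: F1 acks idx 6 -> match: F0=0 F1=6 F2=0; commitIndex=0
Op 5: F2 acks idx 1 -> match: F0=0 F1=6 F2=1; commitIndex=1
Op 6: append 2 -> log_len=9
Op 7: F1 acks idx 4 -> match: F0=0 F1=6 F2=1; commitIndex=1
Op 8: F0 acks idx 9 -> match: F0=9 F1=6 F2=1; commitIndex=6

Answer: 6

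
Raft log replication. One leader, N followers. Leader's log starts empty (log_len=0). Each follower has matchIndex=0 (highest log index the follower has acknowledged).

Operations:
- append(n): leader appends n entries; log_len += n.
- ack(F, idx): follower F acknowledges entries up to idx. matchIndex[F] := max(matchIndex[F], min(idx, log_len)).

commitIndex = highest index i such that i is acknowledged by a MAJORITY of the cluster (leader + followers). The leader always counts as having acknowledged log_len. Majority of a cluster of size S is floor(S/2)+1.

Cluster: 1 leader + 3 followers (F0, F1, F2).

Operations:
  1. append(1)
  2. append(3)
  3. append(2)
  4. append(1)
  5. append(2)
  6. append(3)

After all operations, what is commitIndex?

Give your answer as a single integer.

Answer: 0

Derivation:
Op 1: append 1 -> log_len=1
Op 2: append 3 -> log_len=4
Op 3: append 2 -> log_len=6
Op 4: append 1 -> log_len=7
Op 5: append 2 -> log_len=9
Op 6: append 3 -> log_len=12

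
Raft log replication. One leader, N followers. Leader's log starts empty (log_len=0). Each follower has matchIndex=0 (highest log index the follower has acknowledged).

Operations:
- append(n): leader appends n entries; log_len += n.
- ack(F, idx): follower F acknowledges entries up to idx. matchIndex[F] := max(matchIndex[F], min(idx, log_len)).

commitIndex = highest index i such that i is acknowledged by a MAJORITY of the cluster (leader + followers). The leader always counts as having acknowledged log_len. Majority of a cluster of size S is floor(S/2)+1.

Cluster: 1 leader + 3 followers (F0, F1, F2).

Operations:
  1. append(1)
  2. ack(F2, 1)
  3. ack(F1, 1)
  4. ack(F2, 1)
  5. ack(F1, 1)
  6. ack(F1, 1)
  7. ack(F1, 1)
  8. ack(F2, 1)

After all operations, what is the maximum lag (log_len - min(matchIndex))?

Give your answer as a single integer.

Answer: 1

Derivation:
Op 1: append 1 -> log_len=1
Op 2: F2 acks idx 1 -> match: F0=0 F1=0 F2=1; commitIndex=0
Op 3: F1 acks idx 1 -> match: F0=0 F1=1 F2=1; commitIndex=1
Op 4: F2 acks idx 1 -> match: F0=0 F1=1 F2=1; commitIndex=1
Op 5: F1 acks idx 1 -> match: F0=0 F1=1 F2=1; commitIndex=1
Op 6: F1 acks idx 1 -> match: F0=0 F1=1 F2=1; commitIndex=1
Op 7: F1 acks idx 1 -> match: F0=0 F1=1 F2=1; commitIndex=1
Op 8: F2 acks idx 1 -> match: F0=0 F1=1 F2=1; commitIndex=1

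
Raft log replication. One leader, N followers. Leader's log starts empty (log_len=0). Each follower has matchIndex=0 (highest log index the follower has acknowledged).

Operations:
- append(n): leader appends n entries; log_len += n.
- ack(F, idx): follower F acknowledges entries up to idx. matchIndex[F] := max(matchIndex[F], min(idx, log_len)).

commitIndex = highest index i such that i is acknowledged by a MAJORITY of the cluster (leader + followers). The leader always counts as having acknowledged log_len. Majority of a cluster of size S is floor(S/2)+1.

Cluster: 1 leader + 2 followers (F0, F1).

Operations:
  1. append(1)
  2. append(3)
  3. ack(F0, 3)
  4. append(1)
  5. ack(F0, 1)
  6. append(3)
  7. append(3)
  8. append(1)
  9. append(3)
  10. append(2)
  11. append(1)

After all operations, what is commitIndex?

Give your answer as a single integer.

Answer: 3

Derivation:
Op 1: append 1 -> log_len=1
Op 2: append 3 -> log_len=4
Op 3: F0 acks idx 3 -> match: F0=3 F1=0; commitIndex=3
Op 4: append 1 -> log_len=5
Op 5: F0 acks idx 1 -> match: F0=3 F1=0; commitIndex=3
Op 6: append 3 -> log_len=8
Op 7: append 3 -> log_len=11
Op 8: append 1 -> log_len=12
Op 9: append 3 -> log_len=15
Op 10: append 2 -> log_len=17
Op 11: append 1 -> log_len=18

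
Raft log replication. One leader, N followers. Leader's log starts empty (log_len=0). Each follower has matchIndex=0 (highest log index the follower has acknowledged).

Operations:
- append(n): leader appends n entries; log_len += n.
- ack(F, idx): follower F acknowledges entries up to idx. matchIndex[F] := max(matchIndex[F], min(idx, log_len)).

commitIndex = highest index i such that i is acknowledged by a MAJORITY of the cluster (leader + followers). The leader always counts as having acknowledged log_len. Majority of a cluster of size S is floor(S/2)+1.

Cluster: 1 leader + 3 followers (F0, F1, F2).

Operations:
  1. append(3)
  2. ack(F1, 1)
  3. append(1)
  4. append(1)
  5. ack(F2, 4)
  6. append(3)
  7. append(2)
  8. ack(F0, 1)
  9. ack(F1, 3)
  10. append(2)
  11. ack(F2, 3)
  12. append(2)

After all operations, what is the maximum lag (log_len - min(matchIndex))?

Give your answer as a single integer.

Op 1: append 3 -> log_len=3
Op 2: F1 acks idx 1 -> match: F0=0 F1=1 F2=0; commitIndex=0
Op 3: append 1 -> log_len=4
Op 4: append 1 -> log_len=5
Op 5: F2 acks idx 4 -> match: F0=0 F1=1 F2=4; commitIndex=1
Op 6: append 3 -> log_len=8
Op 7: append 2 -> log_len=10
Op 8: F0 acks idx 1 -> match: F0=1 F1=1 F2=4; commitIndex=1
Op 9: F1 acks idx 3 -> match: F0=1 F1=3 F2=4; commitIndex=3
Op 10: append 2 -> log_len=12
Op 11: F2 acks idx 3 -> match: F0=1 F1=3 F2=4; commitIndex=3
Op 12: append 2 -> log_len=14

Answer: 13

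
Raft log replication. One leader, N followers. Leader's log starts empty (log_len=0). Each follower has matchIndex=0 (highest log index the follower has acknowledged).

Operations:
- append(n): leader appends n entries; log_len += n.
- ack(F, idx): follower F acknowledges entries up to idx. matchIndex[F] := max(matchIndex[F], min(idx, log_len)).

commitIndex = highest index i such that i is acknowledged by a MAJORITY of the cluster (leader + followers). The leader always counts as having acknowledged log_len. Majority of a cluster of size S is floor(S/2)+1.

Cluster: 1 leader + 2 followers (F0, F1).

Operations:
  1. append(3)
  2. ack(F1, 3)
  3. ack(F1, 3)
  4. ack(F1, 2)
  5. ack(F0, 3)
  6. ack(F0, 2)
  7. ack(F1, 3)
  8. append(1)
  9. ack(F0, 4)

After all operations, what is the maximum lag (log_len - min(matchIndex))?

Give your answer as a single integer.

Op 1: append 3 -> log_len=3
Op 2: F1 acks idx 3 -> match: F0=0 F1=3; commitIndex=3
Op 3: F1 acks idx 3 -> match: F0=0 F1=3; commitIndex=3
Op 4: F1 acks idx 2 -> match: F0=0 F1=3; commitIndex=3
Op 5: F0 acks idx 3 -> match: F0=3 F1=3; commitIndex=3
Op 6: F0 acks idx 2 -> match: F0=3 F1=3; commitIndex=3
Op 7: F1 acks idx 3 -> match: F0=3 F1=3; commitIndex=3
Op 8: append 1 -> log_len=4
Op 9: F0 acks idx 4 -> match: F0=4 F1=3; commitIndex=4

Answer: 1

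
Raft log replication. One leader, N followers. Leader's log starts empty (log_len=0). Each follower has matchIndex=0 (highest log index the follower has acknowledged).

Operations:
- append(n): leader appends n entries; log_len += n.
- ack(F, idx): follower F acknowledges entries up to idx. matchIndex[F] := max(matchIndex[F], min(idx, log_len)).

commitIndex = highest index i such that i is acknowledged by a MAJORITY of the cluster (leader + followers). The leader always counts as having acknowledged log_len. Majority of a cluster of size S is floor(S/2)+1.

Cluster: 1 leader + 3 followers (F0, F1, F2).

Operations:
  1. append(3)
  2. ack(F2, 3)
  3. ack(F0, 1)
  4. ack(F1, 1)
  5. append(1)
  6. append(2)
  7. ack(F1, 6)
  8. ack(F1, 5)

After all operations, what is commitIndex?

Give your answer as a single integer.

Op 1: append 3 -> log_len=3
Op 2: F2 acks idx 3 -> match: F0=0 F1=0 F2=3; commitIndex=0
Op 3: F0 acks idx 1 -> match: F0=1 F1=0 F2=3; commitIndex=1
Op 4: F1 acks idx 1 -> match: F0=1 F1=1 F2=3; commitIndex=1
Op 5: append 1 -> log_len=4
Op 6: append 2 -> log_len=6
Op 7: F1 acks idx 6 -> match: F0=1 F1=6 F2=3; commitIndex=3
Op 8: F1 acks idx 5 -> match: F0=1 F1=6 F2=3; commitIndex=3

Answer: 3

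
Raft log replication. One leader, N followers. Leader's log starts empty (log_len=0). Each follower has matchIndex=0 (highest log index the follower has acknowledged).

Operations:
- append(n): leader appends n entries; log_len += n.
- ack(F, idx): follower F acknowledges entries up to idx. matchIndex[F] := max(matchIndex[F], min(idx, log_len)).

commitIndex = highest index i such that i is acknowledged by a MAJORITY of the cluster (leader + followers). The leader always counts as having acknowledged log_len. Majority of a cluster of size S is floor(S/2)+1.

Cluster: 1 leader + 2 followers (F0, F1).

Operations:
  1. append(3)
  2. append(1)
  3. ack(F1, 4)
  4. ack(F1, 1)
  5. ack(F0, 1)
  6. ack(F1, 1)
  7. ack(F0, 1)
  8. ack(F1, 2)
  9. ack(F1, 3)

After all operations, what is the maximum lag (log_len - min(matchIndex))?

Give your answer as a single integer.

Op 1: append 3 -> log_len=3
Op 2: append 1 -> log_len=4
Op 3: F1 acks idx 4 -> match: F0=0 F1=4; commitIndex=4
Op 4: F1 acks idx 1 -> match: F0=0 F1=4; commitIndex=4
Op 5: F0 acks idx 1 -> match: F0=1 F1=4; commitIndex=4
Op 6: F1 acks idx 1 -> match: F0=1 F1=4; commitIndex=4
Op 7: F0 acks idx 1 -> match: F0=1 F1=4; commitIndex=4
Op 8: F1 acks idx 2 -> match: F0=1 F1=4; commitIndex=4
Op 9: F1 acks idx 3 -> match: F0=1 F1=4; commitIndex=4

Answer: 3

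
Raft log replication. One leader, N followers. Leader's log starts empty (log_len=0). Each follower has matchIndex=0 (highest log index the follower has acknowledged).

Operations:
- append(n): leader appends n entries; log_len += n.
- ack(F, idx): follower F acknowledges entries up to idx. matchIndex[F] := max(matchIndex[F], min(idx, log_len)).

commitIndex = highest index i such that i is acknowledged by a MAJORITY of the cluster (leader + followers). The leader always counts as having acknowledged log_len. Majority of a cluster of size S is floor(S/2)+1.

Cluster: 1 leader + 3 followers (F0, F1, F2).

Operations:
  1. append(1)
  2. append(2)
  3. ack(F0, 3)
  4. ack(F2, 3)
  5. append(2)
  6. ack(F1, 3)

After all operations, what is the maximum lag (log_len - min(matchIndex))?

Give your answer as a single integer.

Answer: 2

Derivation:
Op 1: append 1 -> log_len=1
Op 2: append 2 -> log_len=3
Op 3: F0 acks idx 3 -> match: F0=3 F1=0 F2=0; commitIndex=0
Op 4: F2 acks idx 3 -> match: F0=3 F1=0 F2=3; commitIndex=3
Op 5: append 2 -> log_len=5
Op 6: F1 acks idx 3 -> match: F0=3 F1=3 F2=3; commitIndex=3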